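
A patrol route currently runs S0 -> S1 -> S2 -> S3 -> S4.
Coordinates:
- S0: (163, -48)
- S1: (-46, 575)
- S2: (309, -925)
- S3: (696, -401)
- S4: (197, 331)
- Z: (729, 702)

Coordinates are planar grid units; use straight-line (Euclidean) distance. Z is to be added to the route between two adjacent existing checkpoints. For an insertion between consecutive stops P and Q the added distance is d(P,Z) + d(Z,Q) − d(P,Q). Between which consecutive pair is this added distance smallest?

between S3 and S4

Added distance for inserting Z between each consecutive pair:
S0–S1: 1067.8
S1–S2: 924.2
S2–S3: 2132.4
S3–S4: 866.2
Smallest added distance is 866.2, inserting between S3 and S4.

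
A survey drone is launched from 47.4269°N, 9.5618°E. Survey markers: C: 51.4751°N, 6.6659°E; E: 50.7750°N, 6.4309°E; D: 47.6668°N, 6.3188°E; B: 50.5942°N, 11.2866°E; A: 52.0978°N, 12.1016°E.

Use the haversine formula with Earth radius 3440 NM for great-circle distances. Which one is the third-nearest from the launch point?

Distances from the launch point (47.4269°N, 9.5618°E):
D: 132.2 NM
B: 201.9 NM
E: 235.7 NM
C: 268.0 NM
A: 297.2 NM
The third-nearest is E at 235.7 NM.

E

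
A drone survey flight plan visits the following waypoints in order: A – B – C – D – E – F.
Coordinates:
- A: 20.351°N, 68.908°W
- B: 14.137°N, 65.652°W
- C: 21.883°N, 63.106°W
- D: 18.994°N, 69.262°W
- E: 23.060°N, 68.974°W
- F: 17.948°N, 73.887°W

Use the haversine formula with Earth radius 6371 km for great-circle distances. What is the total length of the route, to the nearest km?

3610 km

Leg distances:
A→B: 772.6 km  (cumulative 772.6 km)
B→C: 902.3 km  (cumulative 1674.9 km)
C→D: 717.3 km  (cumulative 2392.1 km)
D→E: 453.1 km  (cumulative 2845.2 km)
E→F: 764.6 km  (cumulative 3609.9 km)
Total route length ≈ 3610 km.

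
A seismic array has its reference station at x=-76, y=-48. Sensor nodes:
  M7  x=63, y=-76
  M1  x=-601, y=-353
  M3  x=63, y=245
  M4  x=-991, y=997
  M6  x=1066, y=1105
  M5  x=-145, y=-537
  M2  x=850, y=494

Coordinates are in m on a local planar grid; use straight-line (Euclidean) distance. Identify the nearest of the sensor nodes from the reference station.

M7

Distances from the reference station (x=-76, y=-48):
M7: 141.8 m
M3: 324.3 m
M5: 493.8 m
M1: 607.2 m
M2: 1073.0 m
M4: 1389.0 m
M6: 1622.8 m
The nearest is M7 at 141.8 m.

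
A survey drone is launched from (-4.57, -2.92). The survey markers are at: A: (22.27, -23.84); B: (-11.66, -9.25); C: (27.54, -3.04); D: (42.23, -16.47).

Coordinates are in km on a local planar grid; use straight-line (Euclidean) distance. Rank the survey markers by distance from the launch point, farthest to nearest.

D, A, C, B

Distances from the launch point:
D (42.23, -16.47): 48.7 km
A (22.27, -23.84): 34.0 km
C (27.54, -3.04): 32.1 km
B (-11.66, -9.25): 9.5 km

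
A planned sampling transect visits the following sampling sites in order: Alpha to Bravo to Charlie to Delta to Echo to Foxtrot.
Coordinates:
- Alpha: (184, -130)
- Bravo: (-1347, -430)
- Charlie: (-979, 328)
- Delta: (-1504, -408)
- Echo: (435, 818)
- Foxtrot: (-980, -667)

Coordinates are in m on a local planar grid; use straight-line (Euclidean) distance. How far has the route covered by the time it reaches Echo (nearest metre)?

5601 m

Leg distances:
Alpha→Bravo: 1560.1 m  (cumulative 1560.1 m)
Bravo→Charlie: 842.6 m  (cumulative 2402.7 m)
Charlie→Delta: 904.1 m  (cumulative 3306.8 m)
Delta→Echo: 2294.1 m  (cumulative 5600.9 m)
Cumulative distance at Echo ≈ 5601 m.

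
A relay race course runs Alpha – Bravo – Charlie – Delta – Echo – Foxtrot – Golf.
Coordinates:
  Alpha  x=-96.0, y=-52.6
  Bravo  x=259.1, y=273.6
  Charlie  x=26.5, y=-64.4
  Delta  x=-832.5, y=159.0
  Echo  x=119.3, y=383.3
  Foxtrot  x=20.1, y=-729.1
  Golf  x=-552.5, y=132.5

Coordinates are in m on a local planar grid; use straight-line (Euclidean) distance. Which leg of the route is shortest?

Leg distances:
Alpha→Bravo: 482.2 m
Bravo→Charlie: 410.3 m
Charlie→Delta: 887.6 m
Delta→Echo: 977.9 m
Echo→Foxtrot: 1116.8 m
Foxtrot→Golf: 1034.5 m
The shortest leg is Bravo–Charlie at 410.3 m.

Bravo–Charlie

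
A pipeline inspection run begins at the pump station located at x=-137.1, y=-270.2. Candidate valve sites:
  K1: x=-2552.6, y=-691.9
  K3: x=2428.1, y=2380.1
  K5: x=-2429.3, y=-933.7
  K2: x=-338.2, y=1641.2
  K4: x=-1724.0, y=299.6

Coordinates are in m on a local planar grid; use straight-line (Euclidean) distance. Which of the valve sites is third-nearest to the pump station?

Distances from the pump station (x=-137.1, y=-270.2):
K4: 1686.1 m
K2: 1921.9 m
K5: 2386.3 m
K1: 2452.0 m
K3: 3688.4 m
The third-nearest is K5 at 2386.3 m.

K5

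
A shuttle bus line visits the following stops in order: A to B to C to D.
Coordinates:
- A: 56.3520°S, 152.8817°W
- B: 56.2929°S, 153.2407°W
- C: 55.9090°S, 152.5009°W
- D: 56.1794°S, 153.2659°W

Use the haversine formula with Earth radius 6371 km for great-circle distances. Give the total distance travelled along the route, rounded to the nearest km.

Leg distances:
A→B: 23.1 km  (cumulative 23.1 km)
B→C: 62.7 km  (cumulative 85.8 km)
C→D: 56.2 km  (cumulative 142.0 km)
Total route length ≈ 142 km.

142 km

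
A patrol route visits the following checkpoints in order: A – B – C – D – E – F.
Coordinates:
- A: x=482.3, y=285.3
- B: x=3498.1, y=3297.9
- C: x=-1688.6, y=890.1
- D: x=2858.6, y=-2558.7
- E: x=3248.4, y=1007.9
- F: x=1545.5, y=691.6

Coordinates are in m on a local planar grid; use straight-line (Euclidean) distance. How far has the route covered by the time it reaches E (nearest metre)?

19276 m

Leg distances:
A→B: 4262.7 m  (cumulative 4262.7 m)
B→C: 5718.3 m  (cumulative 9981.1 m)
C→D: 5707.1 m  (cumulative 15688.2 m)
D→E: 3587.8 m  (cumulative 19276.0 m)
Cumulative distance at E ≈ 19276 m.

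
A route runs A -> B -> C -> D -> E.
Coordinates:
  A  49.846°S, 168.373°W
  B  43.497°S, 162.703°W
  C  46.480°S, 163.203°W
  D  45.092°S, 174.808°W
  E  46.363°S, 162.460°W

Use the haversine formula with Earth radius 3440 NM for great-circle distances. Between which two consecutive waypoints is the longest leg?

D–E

Leg distances:
A→B: 446.8 NM
B→C: 180.4 NM
C→D: 492.5 NM
D→E: 522.6 NM
The longest leg is D–E at 522.6 NM.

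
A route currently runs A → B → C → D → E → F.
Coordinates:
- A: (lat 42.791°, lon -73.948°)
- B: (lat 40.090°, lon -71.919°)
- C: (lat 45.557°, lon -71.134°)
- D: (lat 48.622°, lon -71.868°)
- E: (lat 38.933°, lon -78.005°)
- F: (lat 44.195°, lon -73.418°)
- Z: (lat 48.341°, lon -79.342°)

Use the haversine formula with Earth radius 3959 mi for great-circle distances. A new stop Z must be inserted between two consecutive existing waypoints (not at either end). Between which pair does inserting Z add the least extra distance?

Added distance for inserting Z between each consecutive pair:
A–B: 927.0 mi
B–C: 729.8 mi
C–D: 560.2 mi
D–E: 260.6 mi
E–F: 622.0 mi
Smallest added distance is 260.6 mi, inserting between D and E.

between D and E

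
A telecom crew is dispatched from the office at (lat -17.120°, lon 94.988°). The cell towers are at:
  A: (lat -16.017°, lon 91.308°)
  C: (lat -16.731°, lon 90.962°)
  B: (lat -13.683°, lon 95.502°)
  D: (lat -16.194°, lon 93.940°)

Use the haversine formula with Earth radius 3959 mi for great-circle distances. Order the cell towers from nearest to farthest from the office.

D, B, A, C

Distance from the office at (lat -17.120°, lon 94.988°) to each:
D (lat -16.194°, lon 93.940°): 94.4 mi
B (lat -13.683°, lon 95.502°): 239.9 mi
A (lat -16.017°, lon 91.308°): 255.4 mi
C (lat -16.731°, lon 90.962°): 267.5 mi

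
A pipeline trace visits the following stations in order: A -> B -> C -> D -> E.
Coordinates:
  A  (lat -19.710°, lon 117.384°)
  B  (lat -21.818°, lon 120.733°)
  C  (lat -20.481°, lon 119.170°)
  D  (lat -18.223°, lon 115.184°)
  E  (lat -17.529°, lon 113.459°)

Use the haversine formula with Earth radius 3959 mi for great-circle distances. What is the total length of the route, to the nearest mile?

824 mi

Leg distances:
A→B: 260.8 mi  (cumulative 260.8 mi)
B→C: 136.7 mi  (cumulative 397.5 mi)
C→D: 303.1 mi  (cumulative 700.6 mi)
D→E: 123.2 mi  (cumulative 823.7 mi)
Total route length ≈ 824 mi.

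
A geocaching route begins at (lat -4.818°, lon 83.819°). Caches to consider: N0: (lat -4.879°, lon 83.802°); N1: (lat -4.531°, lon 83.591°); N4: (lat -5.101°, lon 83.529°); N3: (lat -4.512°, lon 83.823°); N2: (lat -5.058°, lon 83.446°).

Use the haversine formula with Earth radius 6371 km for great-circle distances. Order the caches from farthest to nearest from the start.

N2, N4, N1, N3, N0

Distances from the start:
N2 (lat -5.058°, lon 83.446°): 49.2 km
N4 (lat -5.101°, lon 83.529°): 45.0 km
N1 (lat -4.531°, lon 83.591°): 40.7 km
N3 (lat -4.512°, lon 83.823°): 34.0 km
N0 (lat -4.879°, lon 83.802°): 7.0 km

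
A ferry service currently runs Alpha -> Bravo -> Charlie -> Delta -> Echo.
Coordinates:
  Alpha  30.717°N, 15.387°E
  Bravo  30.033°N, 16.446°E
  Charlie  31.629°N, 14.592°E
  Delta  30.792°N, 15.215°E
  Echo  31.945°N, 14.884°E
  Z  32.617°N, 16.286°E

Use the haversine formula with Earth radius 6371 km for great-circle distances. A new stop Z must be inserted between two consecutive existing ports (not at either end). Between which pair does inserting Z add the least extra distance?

between Bravo and Charlie

Added distance for inserting Z between each consecutive pair:
Alpha–Bravo: 388.6 km
Bravo–Charlie: 230.8 km
Charlie–Delta: 310.2 km
Delta–Echo: 246.3 km
Smallest added distance is 230.8 km, inserting between Bravo and Charlie.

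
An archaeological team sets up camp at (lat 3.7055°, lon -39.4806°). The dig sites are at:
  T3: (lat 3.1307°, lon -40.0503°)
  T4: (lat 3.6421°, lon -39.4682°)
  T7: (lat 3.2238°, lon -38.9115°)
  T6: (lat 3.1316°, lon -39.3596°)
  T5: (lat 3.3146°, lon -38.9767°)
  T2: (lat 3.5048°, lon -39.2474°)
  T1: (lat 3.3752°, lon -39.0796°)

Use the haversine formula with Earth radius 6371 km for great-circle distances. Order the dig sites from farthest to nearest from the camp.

Computing each great-circle distance from (lat 3.7055°, lon -39.4806°):
T3 (lat 3.1307°, lon -40.0503°): 89.9 km
T7 (lat 3.2238°, lon -38.9115°): 82.8 km
T5 (lat 3.3146°, lon -38.9767°): 70.8 km
T6 (lat 3.1316°, lon -39.3596°): 65.2 km
T1 (lat 3.3752°, lon -39.0796°): 57.7 km
T2 (lat 3.5048°, lon -39.2474°): 34.2 km
T4 (lat 3.6421°, lon -39.4682°): 7.2 km

T3, T7, T5, T6, T1, T2, T4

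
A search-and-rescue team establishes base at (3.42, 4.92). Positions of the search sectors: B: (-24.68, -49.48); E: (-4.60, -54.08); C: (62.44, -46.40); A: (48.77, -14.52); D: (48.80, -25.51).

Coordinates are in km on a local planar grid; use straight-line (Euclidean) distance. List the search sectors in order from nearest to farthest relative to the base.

A, D, E, B, C

Distances from the base:
A (48.77, -14.52): 49.3 km
D (48.80, -25.51): 54.6 km
E (-4.60, -54.08): 59.5 km
B (-24.68, -49.48): 61.2 km
C (62.44, -46.40): 78.2 km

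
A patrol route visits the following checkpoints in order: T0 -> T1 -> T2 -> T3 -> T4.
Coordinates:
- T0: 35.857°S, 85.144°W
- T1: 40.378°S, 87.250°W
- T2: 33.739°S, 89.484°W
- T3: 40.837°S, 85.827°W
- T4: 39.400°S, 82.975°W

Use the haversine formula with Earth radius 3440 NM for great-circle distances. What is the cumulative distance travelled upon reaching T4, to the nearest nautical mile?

1319 NM

Leg distances:
T0→T1: 289.1 NM  (cumulative 289.1 NM)
T1→T2: 412.7 NM  (cumulative 701.7 NM)
T2→T3: 460.5 NM  (cumulative 1162.2 NM)
T3→T4: 156.8 NM  (cumulative 1319.0 NM)
Cumulative distance at T4 ≈ 1319 NM.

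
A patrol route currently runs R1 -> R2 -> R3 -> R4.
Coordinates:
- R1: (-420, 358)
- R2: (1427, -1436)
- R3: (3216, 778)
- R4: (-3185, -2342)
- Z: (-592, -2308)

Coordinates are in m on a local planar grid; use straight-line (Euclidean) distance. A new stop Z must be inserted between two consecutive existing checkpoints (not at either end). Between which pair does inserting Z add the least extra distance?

Added distance for inserting Z between each consecutive pair:
R1–R2: 2296.0 m
R2–R3: 4254.3 m
R3–R4: 373.8 m
Smallest added distance is 373.8 m, inserting between R3 and R4.

between R3 and R4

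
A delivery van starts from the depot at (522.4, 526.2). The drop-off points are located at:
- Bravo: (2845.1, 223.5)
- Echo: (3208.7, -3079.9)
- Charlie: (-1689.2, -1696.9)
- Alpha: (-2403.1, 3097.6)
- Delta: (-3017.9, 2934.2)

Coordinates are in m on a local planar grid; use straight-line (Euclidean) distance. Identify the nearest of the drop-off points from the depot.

Distances from the depot ((522.4, 526.2)):
Bravo: 2342.3 m
Charlie: 3135.8 m
Alpha: 3895.0 m
Delta: 4281.6 m
Echo: 4496.7 m
The nearest is Bravo at 2342.3 m.

Bravo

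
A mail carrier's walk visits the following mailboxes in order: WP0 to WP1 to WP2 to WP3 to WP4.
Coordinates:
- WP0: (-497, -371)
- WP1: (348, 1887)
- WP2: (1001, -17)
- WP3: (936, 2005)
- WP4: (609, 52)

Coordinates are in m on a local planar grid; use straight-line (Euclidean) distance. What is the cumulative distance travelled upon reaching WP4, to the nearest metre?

Leg distances:
WP0→WP1: 2410.9 m  (cumulative 2410.9 m)
WP1→WP2: 2012.9 m  (cumulative 4423.8 m)
WP2→WP3: 2023.0 m  (cumulative 6446.8 m)
WP3→WP4: 1980.2 m  (cumulative 8427.0 m)
Cumulative distance at WP4 ≈ 8427 m.

8427 m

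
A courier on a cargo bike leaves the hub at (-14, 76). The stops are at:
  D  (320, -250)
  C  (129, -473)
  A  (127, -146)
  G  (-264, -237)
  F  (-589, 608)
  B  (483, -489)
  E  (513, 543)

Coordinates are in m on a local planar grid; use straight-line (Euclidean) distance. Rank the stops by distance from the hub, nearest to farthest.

Distances from the hub:
A (127, -146): 263.0 m
G (-264, -237): 400.6 m
D (320, -250): 466.7 m
C (129, -473): 567.3 m
E (513, 543): 704.1 m
B (483, -489): 752.5 m
F (-589, 608): 783.4 m

A, G, D, C, E, B, F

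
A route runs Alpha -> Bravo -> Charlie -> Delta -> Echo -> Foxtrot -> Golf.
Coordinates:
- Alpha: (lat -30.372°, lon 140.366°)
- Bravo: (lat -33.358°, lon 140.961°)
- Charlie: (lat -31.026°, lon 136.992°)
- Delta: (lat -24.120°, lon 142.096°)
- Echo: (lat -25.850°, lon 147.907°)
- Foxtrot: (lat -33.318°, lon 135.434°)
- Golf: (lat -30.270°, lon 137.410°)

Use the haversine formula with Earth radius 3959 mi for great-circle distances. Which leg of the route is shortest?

Leg distances:
Alpha→Bravo: 209.3 mi
Bravo→Charlie: 282.5 mi
Charlie→Delta: 570.3 mi
Delta→Echo: 383.0 mi
Echo→Foxtrot: 908.8 mi
Foxtrot→Golf: 240.5 mi
The shortest leg is Alpha–Bravo at 209.3 mi.

Alpha–Bravo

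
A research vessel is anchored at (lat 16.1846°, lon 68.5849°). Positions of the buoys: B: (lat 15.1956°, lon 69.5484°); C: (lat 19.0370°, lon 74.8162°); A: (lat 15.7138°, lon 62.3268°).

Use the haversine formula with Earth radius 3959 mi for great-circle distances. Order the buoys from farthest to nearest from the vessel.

C, A, B

Distance from the vessel at (lat 16.1846°, lon 68.5849°) to each:
C (lat 19.0370°, lon 74.8162°): 455.2 mi
A (lat 15.7138°, lon 62.3268°): 417.0 mi
B (lat 15.1956°, lon 69.5484°): 93.7 mi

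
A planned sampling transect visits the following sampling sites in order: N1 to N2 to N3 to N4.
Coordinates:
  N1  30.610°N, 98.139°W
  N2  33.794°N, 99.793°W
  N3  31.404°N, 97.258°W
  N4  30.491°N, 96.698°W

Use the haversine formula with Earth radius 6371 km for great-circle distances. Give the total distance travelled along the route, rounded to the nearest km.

858 km

Leg distances:
N1→N2: 386.7 km  (cumulative 386.7 km)
N2→N3: 356.4 km  (cumulative 743.1 km)
N3→N4: 114.7 km  (cumulative 857.8 km)
Total route length ≈ 858 km.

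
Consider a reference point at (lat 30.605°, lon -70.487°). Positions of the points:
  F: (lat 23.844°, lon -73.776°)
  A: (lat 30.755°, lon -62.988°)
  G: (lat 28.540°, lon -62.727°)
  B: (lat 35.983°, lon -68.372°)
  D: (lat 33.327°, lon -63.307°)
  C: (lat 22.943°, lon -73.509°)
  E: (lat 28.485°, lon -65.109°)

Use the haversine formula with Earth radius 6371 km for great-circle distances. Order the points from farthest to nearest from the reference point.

Distances from the reference point:
C (lat 22.943°, lon -73.509°): 903.1 km
F (lat 23.844°, lon -73.776°): 819.0 km
G (lat 28.540°, lon -62.727°): 784.6 km
D (lat 33.327°, lon -63.307°): 741.6 km
A (lat 30.755°, lon -62.988°): 717.2 km
B (lat 35.983°, lon -68.372°): 629.4 km
E (lat 28.485°, lon -65.109°): 571.1 km

C, F, G, D, A, B, E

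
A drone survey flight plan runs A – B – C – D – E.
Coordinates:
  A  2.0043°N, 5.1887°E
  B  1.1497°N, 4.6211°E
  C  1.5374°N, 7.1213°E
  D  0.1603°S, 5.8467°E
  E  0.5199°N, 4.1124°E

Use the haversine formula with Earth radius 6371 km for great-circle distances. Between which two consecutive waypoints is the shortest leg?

A–B

Leg distances:
A→B: 114.1 km
B→C: 281.3 km
C→D: 236.0 km
D→E: 207.1 km
The shortest leg is A–B at 114.1 km.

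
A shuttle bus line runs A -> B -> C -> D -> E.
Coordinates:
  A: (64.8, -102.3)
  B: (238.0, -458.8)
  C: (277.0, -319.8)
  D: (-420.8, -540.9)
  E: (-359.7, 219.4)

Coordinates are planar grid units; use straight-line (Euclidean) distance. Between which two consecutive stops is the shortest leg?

Leg distances:
A→B: 396.3
B→C: 144.4
C→D: 732.0
D→E: 762.8
The shortest leg is B–C at 144.4.

B–C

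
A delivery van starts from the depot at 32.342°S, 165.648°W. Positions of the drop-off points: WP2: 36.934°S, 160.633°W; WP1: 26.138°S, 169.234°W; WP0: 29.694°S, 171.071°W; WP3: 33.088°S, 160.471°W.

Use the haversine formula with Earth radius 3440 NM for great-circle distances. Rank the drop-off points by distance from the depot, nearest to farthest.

WP3, WP0, WP2, WP1

Distances from the depot:
WP3 33.088°S, 160.471°W: 265.3 NM
WP0 29.694°S, 171.071°W: 321.1 NM
WP2 36.934°S, 160.633°W: 370.5 NM
WP1 26.138°S, 169.234°W: 417.1 NM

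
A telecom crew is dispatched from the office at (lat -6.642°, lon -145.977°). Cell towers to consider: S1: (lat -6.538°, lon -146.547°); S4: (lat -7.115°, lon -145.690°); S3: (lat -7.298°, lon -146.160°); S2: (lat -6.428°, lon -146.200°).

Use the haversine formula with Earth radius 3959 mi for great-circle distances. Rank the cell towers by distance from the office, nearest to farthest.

S2, S4, S1, S3

Computing each great-circle distance from (lat -6.642°, lon -145.977°):
S2 (lat -6.428°, lon -146.200°): 21.3 mi
S4 (lat -7.115°, lon -145.690°): 38.2 mi
S1 (lat -6.538°, lon -146.547°): 39.8 mi
S3 (lat -7.298°, lon -146.160°): 47.0 mi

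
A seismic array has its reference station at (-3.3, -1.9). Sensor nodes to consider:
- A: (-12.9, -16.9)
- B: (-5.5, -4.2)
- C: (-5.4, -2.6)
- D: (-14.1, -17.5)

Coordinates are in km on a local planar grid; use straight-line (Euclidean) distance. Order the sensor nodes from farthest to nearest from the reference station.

D, A, B, C

Distances from the reference station:
D (-14.1, -17.5): 19.0 km
A (-12.9, -16.9): 17.8 km
B (-5.5, -4.2): 3.2 km
C (-5.4, -2.6): 2.2 km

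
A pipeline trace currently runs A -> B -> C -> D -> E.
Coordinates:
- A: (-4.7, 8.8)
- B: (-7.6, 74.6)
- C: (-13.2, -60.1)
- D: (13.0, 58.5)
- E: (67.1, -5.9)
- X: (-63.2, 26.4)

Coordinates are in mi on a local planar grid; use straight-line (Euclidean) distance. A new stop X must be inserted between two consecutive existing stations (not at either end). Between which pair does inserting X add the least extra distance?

Added distance for inserting X between each consecutive pair:
A–B: 68.8 mi
B–C: 38.7 mi
C–D: 61.1 mi
D–E: 132.8 mi
Smallest added distance is 38.7 mi, inserting between B and C.

between B and C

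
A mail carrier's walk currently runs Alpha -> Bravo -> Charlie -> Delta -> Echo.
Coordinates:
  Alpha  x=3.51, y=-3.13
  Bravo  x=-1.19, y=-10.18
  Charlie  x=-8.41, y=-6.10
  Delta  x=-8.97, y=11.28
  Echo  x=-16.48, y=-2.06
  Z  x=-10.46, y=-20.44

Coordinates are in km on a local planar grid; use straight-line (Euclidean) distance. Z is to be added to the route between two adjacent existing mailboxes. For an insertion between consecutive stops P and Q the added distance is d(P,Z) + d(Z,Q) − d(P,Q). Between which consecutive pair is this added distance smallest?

between Bravo and Charlie

Added distance for inserting Z between each consecutive pair:
Alpha–Bravo: 27.6 km
Bravo–Charlie: 20.0 km
Charlie–Delta: 28.9 km
Delta–Echo: 35.8 km
Smallest added distance is 20.0 km, inserting between Bravo and Charlie.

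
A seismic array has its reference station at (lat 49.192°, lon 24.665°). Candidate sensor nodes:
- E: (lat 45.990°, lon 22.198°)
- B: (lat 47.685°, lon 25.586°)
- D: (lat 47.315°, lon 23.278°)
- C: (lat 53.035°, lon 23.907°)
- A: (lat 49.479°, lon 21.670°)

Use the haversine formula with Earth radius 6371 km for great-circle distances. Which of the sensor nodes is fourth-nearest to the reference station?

E

Distance to each, sorted:
B: 180.8 km
A: 219.3 km
D: 232.6 km
E: 401.2 km
C: 430.6 km
The fourth-nearest is E at 401.2 km.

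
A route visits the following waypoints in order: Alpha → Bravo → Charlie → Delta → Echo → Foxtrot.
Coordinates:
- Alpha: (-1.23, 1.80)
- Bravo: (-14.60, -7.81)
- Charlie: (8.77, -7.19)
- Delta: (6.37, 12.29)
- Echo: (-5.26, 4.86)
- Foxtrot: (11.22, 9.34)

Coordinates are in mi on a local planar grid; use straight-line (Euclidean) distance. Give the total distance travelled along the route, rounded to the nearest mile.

Leg distances:
Alpha→Bravo: 16.5 mi  (cumulative 16.5 mi)
Bravo→Charlie: 23.4 mi  (cumulative 39.8 mi)
Charlie→Delta: 19.6 mi  (cumulative 59.5 mi)
Delta→Echo: 13.8 mi  (cumulative 73.3 mi)
Echo→Foxtrot: 17.1 mi  (cumulative 90.3 mi)
Total route length ≈ 90 mi.

90 mi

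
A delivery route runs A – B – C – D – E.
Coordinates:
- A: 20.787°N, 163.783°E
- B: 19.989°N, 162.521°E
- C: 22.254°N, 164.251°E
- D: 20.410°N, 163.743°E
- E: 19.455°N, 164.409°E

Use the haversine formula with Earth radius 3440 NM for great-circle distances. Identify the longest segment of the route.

B–C

Leg distances:
A→B: 85.7 NM
B→C: 167.0 NM
C→D: 114.3 NM
D→E: 68.6 NM
The longest leg is B–C at 167.0 NM.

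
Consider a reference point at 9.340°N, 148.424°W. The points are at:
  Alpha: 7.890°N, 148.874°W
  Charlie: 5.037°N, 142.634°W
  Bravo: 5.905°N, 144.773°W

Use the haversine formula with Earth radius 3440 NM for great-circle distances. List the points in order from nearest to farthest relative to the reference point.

Alpha, Bravo, Charlie

Computing each great-circle distance from 9.340°N, 148.424°W:
Alpha 7.890°N, 148.874°W: 91.1 NM
Bravo 5.905°N, 144.773°W: 299.5 NM
Charlie 5.037°N, 142.634°W: 430.9 NM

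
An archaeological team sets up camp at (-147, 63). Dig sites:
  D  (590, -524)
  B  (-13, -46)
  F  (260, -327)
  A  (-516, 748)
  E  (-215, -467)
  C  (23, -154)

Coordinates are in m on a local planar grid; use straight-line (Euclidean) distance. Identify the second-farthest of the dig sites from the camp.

A

Distances from the camp ((-147, 63)):
D: 942.2 m
A: 778.1 m
F: 563.7 m
E: 534.3 m
C: 275.7 m
B: 172.7 m
The second-farthest is A at 778.1 m.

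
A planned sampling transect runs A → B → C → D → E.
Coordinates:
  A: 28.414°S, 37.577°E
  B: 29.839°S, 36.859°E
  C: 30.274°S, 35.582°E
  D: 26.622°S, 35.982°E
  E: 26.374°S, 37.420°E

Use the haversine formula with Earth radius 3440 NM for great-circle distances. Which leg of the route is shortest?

B–C

Leg distances:
A→B: 93.5 NM
B→C: 71.3 NM
C→D: 220.3 NM
D→E: 78.7 NM
The shortest leg is B–C at 71.3 NM.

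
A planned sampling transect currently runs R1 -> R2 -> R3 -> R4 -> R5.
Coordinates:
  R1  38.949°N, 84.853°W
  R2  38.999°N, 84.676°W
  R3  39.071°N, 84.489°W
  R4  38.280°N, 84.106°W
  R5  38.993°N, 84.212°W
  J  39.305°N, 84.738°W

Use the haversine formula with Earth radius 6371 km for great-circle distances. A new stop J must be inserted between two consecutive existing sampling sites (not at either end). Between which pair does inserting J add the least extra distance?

between R2 and R3

Added distance for inserting J between each consecutive pair:
R1–R2: 59.0 km
R2–R3: 50.1 km
R3–R4: 66.2 km
R4–R5: 103.7 km
Smallest added distance is 50.1 km, inserting between R2 and R3.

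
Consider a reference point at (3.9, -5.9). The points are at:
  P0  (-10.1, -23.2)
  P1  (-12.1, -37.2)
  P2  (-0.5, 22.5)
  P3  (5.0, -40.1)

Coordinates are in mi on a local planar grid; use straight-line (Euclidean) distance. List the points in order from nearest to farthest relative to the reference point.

P0, P2, P3, P1

Distances from the reference point:
P0 (-10.1, -23.2): 22.3 mi
P2 (-0.5, 22.5): 28.7 mi
P3 (5.0, -40.1): 34.2 mi
P1 (-12.1, -37.2): 35.2 mi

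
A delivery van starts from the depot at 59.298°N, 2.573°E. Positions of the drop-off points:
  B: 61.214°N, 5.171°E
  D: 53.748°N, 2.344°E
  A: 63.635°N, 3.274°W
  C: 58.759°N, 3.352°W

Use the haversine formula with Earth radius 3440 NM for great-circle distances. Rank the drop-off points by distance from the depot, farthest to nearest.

D, A, C, B

Computing each great-circle distance from 59.298°N, 2.573°E:
D 53.748°N, 2.344°E: 333.3 NM
A 63.635°N, 3.274°W: 309.4 NM
C 58.759°N, 3.352°W: 185.8 NM
B 61.214°N, 5.171°E: 138.6 NM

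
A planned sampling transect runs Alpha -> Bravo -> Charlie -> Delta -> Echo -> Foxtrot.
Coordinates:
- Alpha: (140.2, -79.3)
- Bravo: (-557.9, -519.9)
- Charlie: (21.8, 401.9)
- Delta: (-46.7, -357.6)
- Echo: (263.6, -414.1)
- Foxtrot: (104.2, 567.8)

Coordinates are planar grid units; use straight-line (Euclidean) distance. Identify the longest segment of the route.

Bravo–Charlie

Leg distances:
Alpha→Bravo: 825.5
Bravo→Charlie: 1088.9
Charlie→Delta: 762.6
Delta→Echo: 315.4
Echo→Foxtrot: 994.8
The longest leg is Bravo–Charlie at 1088.9.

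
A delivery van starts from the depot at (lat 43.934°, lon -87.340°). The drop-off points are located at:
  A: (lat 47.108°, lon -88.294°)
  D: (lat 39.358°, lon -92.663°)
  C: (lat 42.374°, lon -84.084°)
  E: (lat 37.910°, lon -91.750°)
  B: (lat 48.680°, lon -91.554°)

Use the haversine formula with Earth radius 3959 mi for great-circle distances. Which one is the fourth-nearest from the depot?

D

Distance to each, sorted:
C: 196.3 mi
A: 224.1 mi
B: 384.6 mi
D: 418.8 mi
E: 475.5 mi
The fourth-nearest is D at 418.8 mi.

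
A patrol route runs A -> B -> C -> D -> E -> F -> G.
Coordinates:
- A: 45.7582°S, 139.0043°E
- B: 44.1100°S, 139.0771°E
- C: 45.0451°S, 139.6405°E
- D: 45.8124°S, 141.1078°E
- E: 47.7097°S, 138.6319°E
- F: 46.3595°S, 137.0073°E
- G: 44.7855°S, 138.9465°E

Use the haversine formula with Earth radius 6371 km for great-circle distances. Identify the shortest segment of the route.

B–C

Leg distances:
A→B: 183.4 km
B→C: 113.1 km
C→D: 142.8 km
D→E: 282.9 km
E→F: 194.2 km
F→G: 231.1 km
The shortest leg is B–C at 113.1 km.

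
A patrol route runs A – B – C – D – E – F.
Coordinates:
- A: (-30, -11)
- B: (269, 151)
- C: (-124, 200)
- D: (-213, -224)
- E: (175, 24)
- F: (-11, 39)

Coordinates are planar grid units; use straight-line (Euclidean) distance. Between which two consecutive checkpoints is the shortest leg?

Leg distances:
A→B: 340.1
B→C: 396.0
C→D: 433.2
D→E: 460.5
E→F: 186.6
The shortest leg is E–F at 186.6.

E–F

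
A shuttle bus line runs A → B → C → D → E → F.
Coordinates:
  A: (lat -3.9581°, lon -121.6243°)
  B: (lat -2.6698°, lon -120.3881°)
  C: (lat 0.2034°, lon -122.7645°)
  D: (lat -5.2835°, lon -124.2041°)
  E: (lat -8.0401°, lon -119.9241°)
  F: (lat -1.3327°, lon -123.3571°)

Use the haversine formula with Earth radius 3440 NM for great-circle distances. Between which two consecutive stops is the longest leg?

E–F

Leg distances:
A→B: 107.1 NM
B→C: 223.8 NM
C→D: 340.5 NM
D→E: 304.2 NM
E→F: 452.0 NM
The longest leg is E–F at 452.0 NM.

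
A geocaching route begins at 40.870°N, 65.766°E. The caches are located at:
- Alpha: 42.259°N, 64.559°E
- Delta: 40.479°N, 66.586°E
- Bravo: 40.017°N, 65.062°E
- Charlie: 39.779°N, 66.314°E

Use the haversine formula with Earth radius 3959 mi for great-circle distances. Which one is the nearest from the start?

Distances from the start (40.870°N, 65.766°E):
Delta: 50.8 mi
Bravo: 69.6 mi
Charlie: 80.7 mi
Alpha: 114.5 mi
The nearest is Delta at 50.8 mi.

Delta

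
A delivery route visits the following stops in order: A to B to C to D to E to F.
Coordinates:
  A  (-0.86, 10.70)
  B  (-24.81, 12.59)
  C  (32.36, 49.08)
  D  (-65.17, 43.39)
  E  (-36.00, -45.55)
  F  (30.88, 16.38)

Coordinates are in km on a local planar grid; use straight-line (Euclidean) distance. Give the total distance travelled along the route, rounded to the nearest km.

374 km

Leg distances:
A→B: 24.0 km  (cumulative 24.0 km)
B→C: 67.8 km  (cumulative 91.8 km)
C→D: 97.7 km  (cumulative 189.5 km)
D→E: 93.6 km  (cumulative 283.1 km)
E→F: 91.1 km  (cumulative 374.3 km)
Total route length ≈ 374 km.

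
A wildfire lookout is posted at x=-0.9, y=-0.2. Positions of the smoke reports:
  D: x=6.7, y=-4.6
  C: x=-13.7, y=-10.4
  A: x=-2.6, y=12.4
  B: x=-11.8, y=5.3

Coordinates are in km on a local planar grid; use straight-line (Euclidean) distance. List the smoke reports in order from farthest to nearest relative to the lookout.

Computing each straight-line distance from x=-0.9, y=-0.2:
C x=-13.7, y=-10.4: 16.4 km
A x=-2.6, y=12.4: 12.7 km
B x=-11.8, y=5.3: 12.2 km
D x=6.7, y=-4.6: 8.8 km

C, A, B, D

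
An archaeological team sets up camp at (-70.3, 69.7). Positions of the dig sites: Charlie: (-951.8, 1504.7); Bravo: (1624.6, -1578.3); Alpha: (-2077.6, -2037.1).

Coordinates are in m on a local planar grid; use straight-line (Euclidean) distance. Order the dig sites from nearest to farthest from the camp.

Charlie, Bravo, Alpha

Distance from the camp at (-70.3, 69.7) to each:
Charlie (-951.8, 1504.7): 1684.1 m
Bravo (1624.6, -1578.3): 2364.0 m
Alpha (-2077.6, -2037.1): 2910.0 m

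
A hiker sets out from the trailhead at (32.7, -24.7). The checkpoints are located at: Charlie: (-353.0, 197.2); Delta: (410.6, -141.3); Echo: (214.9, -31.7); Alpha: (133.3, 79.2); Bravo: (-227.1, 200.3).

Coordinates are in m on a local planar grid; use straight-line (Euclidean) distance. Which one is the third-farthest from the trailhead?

Distance to each, sorted:
Charlie: 445.0 m
Delta: 395.5 m
Bravo: 343.7 m
Echo: 182.3 m
Alpha: 144.6 m
The third-farthest is Bravo at 343.7 m.

Bravo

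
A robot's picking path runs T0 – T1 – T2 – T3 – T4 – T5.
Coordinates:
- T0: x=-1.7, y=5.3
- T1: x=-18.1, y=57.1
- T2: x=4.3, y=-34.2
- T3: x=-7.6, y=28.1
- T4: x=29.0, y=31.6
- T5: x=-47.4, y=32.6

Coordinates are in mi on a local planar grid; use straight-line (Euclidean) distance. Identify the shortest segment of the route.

T3–T4

Leg distances:
T0→T1: 54.3 mi
T1→T2: 94.0 mi
T2→T3: 63.4 mi
T3→T4: 36.8 mi
T4→T5: 76.4 mi
The shortest leg is T3–T4 at 36.8 mi.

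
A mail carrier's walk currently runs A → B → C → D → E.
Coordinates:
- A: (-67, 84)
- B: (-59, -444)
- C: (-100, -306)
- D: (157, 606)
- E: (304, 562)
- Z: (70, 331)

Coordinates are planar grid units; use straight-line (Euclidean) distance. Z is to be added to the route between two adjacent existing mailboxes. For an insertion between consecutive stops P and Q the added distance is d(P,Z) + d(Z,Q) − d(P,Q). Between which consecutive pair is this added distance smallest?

between C and D

Added distance for inserting Z between each consecutive pair:
A–B: 540.1
B–C: 1301.0
C–D: 0.2
D–E: 463.8
Smallest added distance is 0.2, inserting between C and D.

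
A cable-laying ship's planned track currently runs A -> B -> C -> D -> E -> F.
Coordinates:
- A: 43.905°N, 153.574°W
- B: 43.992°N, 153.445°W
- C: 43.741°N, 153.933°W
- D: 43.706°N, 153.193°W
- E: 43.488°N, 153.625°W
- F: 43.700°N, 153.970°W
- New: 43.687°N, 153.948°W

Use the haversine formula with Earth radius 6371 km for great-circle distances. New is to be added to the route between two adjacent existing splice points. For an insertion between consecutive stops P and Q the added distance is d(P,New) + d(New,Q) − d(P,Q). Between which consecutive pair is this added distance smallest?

between E and F

Added distance for inserting New between each consecutive pair:
A–B: 77.1 km
B–C: 10.8 km
C–D: 7.3 km
D–E: 52.5 km
E–F: 0.0 km
Smallest added distance is 0.0 km, inserting between E and F.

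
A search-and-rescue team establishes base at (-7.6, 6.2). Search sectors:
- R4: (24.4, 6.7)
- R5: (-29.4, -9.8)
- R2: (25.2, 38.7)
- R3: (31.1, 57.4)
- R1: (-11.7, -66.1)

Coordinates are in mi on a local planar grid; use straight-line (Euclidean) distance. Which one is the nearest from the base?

R5

Distances from the base ((-7.6, 6.2)):
R5: 27.0 mi
R4: 32.0 mi
R2: 46.2 mi
R3: 64.2 mi
R1: 72.4 mi
The nearest is R5 at 27.0 mi.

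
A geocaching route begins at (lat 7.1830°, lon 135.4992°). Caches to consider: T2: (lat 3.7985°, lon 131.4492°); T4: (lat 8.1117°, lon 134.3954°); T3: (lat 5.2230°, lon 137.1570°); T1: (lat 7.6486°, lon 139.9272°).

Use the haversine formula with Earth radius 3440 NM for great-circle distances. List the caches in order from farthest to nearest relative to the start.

T2, T1, T3, T4

Distance from the start at (lat 7.1830°, lon 135.4992°) to each:
T2 (lat 3.7985°, lon 131.4492°): 316.0 NM
T1 (lat 7.6486°, lon 139.9272°): 265.1 NM
T3 (lat 5.2230°, lon 137.1570°): 153.7 NM
T4 (lat 8.1117°, lon 134.3954°): 86.2 NM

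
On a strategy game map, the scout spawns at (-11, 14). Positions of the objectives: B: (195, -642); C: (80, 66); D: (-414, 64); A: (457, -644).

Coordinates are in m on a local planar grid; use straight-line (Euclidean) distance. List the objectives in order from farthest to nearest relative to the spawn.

Distances from the spawn:
A (457, -644): 807.5 m
B (195, -642): 687.6 m
D (-414, 64): 406.1 m
C (80, 66): 104.8 m

A, B, D, C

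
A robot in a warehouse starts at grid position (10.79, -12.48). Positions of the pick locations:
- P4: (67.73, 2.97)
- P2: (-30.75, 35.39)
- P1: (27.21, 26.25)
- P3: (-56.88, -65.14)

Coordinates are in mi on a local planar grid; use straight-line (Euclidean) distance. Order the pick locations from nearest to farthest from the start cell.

Computing each straight-line distance from (10.79, -12.48):
P1 (27.21, 26.25): 42.1 mi
P4 (67.73, 2.97): 59.0 mi
P2 (-30.75, 35.39): 63.4 mi
P3 (-56.88, -65.14): 85.7 mi

P1, P4, P2, P3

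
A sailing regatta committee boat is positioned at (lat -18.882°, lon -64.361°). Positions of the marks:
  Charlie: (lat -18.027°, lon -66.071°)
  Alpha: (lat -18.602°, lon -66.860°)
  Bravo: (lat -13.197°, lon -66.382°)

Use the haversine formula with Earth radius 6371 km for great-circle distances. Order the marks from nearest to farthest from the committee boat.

Charlie, Alpha, Bravo

Distances from the committee boat:
Charlie (lat -18.027°, lon -66.071°): 203.9 km
Alpha (lat -18.602°, lon -66.860°): 265.0 km
Bravo (lat -13.197°, lon -66.382°): 668.0 km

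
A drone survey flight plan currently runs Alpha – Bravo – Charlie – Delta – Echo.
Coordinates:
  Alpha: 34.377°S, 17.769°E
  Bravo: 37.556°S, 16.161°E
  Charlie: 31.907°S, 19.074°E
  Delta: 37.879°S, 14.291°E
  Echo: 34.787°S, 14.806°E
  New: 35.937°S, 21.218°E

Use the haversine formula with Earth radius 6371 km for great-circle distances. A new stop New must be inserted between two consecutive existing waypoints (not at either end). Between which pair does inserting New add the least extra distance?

Added distance for inserting New between each consecutive pair:
Alpha–Bravo: 461.5 km
Bravo–Charlie: 292.8 km
Charlie–Delta: 348.0 km
Delta–Echo: 900.8 km
Smallest added distance is 292.8 km, inserting between Bravo and Charlie.

between Bravo and Charlie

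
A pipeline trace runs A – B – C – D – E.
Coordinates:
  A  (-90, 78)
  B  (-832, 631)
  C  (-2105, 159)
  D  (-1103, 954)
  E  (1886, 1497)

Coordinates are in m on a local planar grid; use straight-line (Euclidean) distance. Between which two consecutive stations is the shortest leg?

Leg distances:
A→B: 925.4 m
B→C: 1357.7 m
C→D: 1279.1 m
D→E: 3037.9 m
The shortest leg is A–B at 925.4 m.

A–B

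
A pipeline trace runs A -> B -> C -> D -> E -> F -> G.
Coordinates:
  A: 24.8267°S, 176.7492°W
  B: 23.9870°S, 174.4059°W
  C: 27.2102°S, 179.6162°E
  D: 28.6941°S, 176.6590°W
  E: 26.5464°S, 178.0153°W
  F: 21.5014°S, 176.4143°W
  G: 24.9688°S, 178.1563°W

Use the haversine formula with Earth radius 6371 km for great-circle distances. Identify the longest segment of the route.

B–C

Leg distances:
A→B: 255.0 km
B→C: 698.3 km
C→D: 401.3 km
D→E: 273.6 km
E→F: 584.0 km
F→G: 424.6 km
The longest leg is B–C at 698.3 km.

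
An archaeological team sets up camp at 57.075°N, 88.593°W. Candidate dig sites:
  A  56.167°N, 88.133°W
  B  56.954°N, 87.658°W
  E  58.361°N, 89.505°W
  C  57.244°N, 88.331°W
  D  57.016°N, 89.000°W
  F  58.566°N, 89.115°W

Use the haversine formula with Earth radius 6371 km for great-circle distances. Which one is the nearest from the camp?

C

Distances from the camp (57.075°N, 88.593°W):
C: 24.6 km
D: 25.5 km
B: 58.2 km
A: 104.8 km
E: 152.9 km
F: 168.6 km
The nearest is C at 24.6 km.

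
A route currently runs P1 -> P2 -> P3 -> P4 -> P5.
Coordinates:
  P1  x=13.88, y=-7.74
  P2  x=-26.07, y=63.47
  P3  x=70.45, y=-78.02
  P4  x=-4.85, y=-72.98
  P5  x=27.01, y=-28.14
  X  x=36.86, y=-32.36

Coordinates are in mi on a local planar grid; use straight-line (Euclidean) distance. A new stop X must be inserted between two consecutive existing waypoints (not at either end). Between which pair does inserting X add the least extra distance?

between P2 and P3

Added distance for inserting X between each consecutive pair:
P1–P2: 66.7 mi
P2–P3: 0.1 mi
P3–P4: 39.4 mi
P4–P5: 13.9 mi
Smallest added distance is 0.1 mi, inserting between P2 and P3.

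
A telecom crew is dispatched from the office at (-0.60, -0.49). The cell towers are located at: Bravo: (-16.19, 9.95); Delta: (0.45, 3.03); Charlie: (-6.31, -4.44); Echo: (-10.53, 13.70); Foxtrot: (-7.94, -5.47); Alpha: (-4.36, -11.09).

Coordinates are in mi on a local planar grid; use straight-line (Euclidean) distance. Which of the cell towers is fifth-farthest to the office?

Distances from the office ((-0.60, -0.49)):
Bravo: 18.8 mi
Echo: 17.3 mi
Alpha: 11.2 mi
Foxtrot: 8.9 mi
Charlie: 6.9 mi
Delta: 3.7 mi
The fifth-farthest is Charlie at 6.9 mi.

Charlie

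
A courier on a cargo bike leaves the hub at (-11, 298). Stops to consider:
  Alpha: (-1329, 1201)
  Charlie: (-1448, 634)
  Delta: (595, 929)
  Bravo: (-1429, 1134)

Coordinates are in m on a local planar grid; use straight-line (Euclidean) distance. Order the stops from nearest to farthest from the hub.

Computing each straight-line distance from (-11, 298):
Delta (595, 929): 874.9 m
Charlie (-1448, 634): 1475.8 m
Alpha (-1329, 1201): 1597.7 m
Bravo (-1429, 1134): 1646.1 m

Delta, Charlie, Alpha, Bravo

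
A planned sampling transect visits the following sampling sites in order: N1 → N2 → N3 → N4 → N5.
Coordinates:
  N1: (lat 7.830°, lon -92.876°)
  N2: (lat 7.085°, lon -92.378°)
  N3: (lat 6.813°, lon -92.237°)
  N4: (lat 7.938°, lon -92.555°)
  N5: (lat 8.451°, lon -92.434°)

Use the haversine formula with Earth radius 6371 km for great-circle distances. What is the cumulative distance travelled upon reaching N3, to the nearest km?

133 km

Leg distances:
N1→N2: 99.4 km  (cumulative 99.4 km)
N2→N3: 34.0 km  (cumulative 133.4 km)
Cumulative distance at N3 ≈ 133 km.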